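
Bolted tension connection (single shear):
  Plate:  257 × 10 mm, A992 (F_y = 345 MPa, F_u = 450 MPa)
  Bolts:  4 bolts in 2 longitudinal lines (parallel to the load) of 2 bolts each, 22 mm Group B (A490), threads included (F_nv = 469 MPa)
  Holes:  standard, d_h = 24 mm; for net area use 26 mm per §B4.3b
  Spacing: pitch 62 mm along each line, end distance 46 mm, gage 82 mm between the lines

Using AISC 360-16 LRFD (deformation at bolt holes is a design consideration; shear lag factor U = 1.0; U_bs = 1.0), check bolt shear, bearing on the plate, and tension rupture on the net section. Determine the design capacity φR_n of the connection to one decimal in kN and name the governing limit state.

534.8 kN (bolt shear governs)

Bolt shear: A_b = π(22)²/4 = 380.13 mm². φR_n = 0.75 × 469 × 380.13 × 4 × 1 = 534.8 kN.
Bearing (10 mm plate, F_u = 450 MPa): end bolts L_c = 46 − 24/2 = 34, R_n = min(1.2×34×10×450, 2.4×22×10×450) = 183.6 kN/bolt; interior L_c = 62 − 24 = 38, R_n = 205.2 kN/bolt. φR_n = 0.75 × (2×183.6 + 2×205.2) = 583.2 kN.
Tension rupture (net): A_n = (257 − 2×26)×10 = 2050 mm² (U = 1.0, A_e = A_n). φR_n = 0.75 × 450 × 2050 = 691.9 kN.
Governing: min(534.8, 583.2, 691.9) = 534.8 kN → bolt shear.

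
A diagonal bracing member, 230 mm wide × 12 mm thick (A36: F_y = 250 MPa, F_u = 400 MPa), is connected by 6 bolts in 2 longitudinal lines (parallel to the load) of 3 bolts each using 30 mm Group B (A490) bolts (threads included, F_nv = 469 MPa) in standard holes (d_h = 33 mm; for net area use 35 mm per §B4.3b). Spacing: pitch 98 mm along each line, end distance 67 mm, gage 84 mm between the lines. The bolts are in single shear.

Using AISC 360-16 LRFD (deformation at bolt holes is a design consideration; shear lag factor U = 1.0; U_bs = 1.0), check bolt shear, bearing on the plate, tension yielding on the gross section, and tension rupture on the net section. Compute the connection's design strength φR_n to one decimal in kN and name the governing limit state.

576.0 kN (net-section rupture governs)

Bolt shear: A_b = π(30)²/4 = 706.86 mm². φR_n = 0.75 × 469 × 706.86 × 6 × 1 = 1491.8 kN.
Bearing (12 mm plate, F_u = 400 MPa): end bolts L_c = 67 − 33/2 = 50.5, R_n = min(1.2×50.5×12×400, 2.4×30×12×400) = 290.88 kN/bolt; interior L_c = 98 − 33 = 65, R_n = 345.6 kN/bolt. φR_n = 0.75 × (2×290.88 + 4×345.6) = 1473.1 kN.
Tension yield (gross): A_g = 230×12 = 2760 mm². φR_n = 0.90 × 250 × 2760 = 621.0 kN.
Tension rupture (net): A_n = (230 − 2×35)×12 = 1920 mm² (U = 1.0, A_e = A_n). φR_n = 0.75 × 400 × 1920 = 576.0 kN.
Governing: min(1491.8, 1473.1, 621.0, 576.0) = 576.0 kN → net-section rupture.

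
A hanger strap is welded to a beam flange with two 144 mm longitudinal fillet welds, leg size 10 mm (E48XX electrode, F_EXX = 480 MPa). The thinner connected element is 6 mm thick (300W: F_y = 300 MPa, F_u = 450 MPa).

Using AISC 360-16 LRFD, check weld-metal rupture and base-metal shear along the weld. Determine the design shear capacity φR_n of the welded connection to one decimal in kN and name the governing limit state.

Weld metal: throat = 0.707×10 = 7.07 mm, L = 2×144 = 288 mm. φR_n = 0.75 × 0.6 × 480 × 7.07 × 288 = 439.8 kN.
Base metal shear (6 mm plate): yield φR_n = 1.0×0.6×300×6×288 = 311.0 kN; rupture φR_n = 0.75×0.6×450×6×288 = 349.9 kN; take 311.0 kN (yield).
Governing: min(439.8, 311.0) = 311.0 kN → base-metal shear.

311.0 kN (base-metal shear governs)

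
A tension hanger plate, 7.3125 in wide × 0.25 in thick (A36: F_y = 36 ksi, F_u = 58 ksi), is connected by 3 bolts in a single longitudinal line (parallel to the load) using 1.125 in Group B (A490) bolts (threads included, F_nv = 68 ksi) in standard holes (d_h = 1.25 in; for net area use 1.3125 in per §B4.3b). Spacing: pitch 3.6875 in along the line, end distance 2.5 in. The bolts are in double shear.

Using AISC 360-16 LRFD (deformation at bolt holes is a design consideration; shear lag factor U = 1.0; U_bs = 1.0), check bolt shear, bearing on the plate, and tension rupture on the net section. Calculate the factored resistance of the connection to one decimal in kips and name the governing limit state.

Bolt shear: A_b = π(1.125)²/4 = 0.99402 in². φR_n = 0.75 × 68 × 0.99402 × 3 × 2 = 304.2 kips.
Bearing (0.25 in plate, F_u = 58 ksi): end bolts L_c = 2.5 − 1.25/2 = 1.875, R_n = min(1.2×1.875×0.25×58, 2.4×1.125×0.25×58) = 32.625 kips/bolt; interior L_c = 3.6875 − 1.25 = 2.4375, R_n = 39.15 kips/bolt. φR_n = 0.75 × (1×32.625 + 2×39.15) = 83.2 kips.
Tension rupture (net): A_n = (7.3125 − 1×1.3125)×0.25 = 1.5 in² (U = 1.0, A_e = A_n). φR_n = 0.75 × 58 × 1.5 = 65.3 kips.
Governing: min(304.2, 83.2, 65.3) = 65.3 kips → net-section rupture.

65.3 kips (net-section rupture governs)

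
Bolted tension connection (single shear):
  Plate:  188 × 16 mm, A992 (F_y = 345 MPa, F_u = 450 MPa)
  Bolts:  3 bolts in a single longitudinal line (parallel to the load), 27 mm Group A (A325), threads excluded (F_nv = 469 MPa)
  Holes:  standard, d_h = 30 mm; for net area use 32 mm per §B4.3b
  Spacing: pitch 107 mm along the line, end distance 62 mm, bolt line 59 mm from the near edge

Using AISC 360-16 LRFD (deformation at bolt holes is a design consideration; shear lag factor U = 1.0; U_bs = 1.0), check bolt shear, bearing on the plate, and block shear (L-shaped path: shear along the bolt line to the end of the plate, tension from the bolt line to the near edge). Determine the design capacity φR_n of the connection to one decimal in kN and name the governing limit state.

Bolt shear: A_b = π(27)²/4 = 572.56 mm². φR_n = 0.75 × 469 × 572.56 × 3 × 1 = 604.2 kN.
Bearing (16 mm plate, F_u = 450 MPa): end bolts L_c = 62 − 30/2 = 47, R_n = min(1.2×47×16×450, 2.4×27×16×450) = 406.08 kN/bolt; interior L_c = 107 − 30 = 77, R_n = 466.56 kN/bolt. φR_n = 0.75 × (1×406.08 + 2×466.56) = 1004.4 kN.
Block shear: shear path 1×[62+2×107] = 1×276 mm, A_gv = 4416, A_nv = 1×(276 − 2.5×32)×16 = 3136 mm²; tension to near edge: (59 − 0.5×32)×16 = 688 mm². R_n = min(0.6×450×3136, 0.6×345×4416) + 1.0×450×688 = min(846.72, 914.11) + 309.6 = 1156.3 kN. φR_n = 0.75 × 1156.3 = 867.2 kN.
Governing: min(604.2, 1004.4, 867.2) = 604.2 kN → bolt shear.

604.2 kN (bolt shear governs)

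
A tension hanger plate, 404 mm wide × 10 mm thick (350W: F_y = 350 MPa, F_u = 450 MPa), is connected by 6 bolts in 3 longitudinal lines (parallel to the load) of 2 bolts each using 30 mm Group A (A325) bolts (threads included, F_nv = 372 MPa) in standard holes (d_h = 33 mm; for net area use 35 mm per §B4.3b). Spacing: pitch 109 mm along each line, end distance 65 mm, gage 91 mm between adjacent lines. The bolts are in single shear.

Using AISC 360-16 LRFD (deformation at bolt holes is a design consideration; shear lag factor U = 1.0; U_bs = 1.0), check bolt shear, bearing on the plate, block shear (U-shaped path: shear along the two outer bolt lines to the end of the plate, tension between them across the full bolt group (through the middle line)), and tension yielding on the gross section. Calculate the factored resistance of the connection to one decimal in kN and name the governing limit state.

Bolt shear: A_b = π(30)²/4 = 706.86 mm². φR_n = 0.75 × 372 × 706.86 × 6 × 1 = 1183.3 kN.
Bearing (10 mm plate, F_u = 450 MPa): end bolts L_c = 65 − 33/2 = 48.5, R_n = min(1.2×48.5×10×450, 2.4×30×10×450) = 261.9 kN/bolt; interior L_c = 109 − 33 = 76, R_n = 324 kN/bolt. φR_n = 0.75 × (3×261.9 + 3×324) = 1318.3 kN.
Block shear: shear path 2×[65+1×109] = 2×174 mm, A_gv = 3480, A_nv = 2×(174 − 1.5×35)×10 = 2430 mm²; tension across gage: (182 − 2×35)×10 = 1120 mm². R_n = min(0.6×450×2430, 0.6×350×3480) + 1.0×450×1120 = min(656.1, 730.8) + 504 = 1160.1 kN. φR_n = 0.75 × 1160.1 = 870.1 kN.
Tension yield (gross): A_g = 404×10 = 4040 mm². φR_n = 0.90 × 350 × 4040 = 1272.6 kN.
Governing: min(1183.3, 1318.3, 870.1, 1272.6) = 870.1 kN → block shear.

870.1 kN (block shear governs)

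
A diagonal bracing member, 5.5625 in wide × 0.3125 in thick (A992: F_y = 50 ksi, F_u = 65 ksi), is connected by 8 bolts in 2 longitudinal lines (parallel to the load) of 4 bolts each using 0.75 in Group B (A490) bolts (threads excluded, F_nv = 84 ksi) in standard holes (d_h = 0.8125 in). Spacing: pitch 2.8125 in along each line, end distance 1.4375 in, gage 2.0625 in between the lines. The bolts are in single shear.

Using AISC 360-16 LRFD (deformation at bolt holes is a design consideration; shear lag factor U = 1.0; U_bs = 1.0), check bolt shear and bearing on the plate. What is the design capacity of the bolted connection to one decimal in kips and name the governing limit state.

Bolt shear: A_b = π(0.75)²/4 = 0.44179 in². φR_n = 0.75 × 84 × 0.44179 × 8 × 1 = 222.7 kips.
Bearing (0.3125 in plate, F_u = 65 ksi): end bolts L_c = 1.4375 − 0.8125/2 = 1.03125, R_n = min(1.2×1.03125×0.3125×65, 2.4×0.75×0.3125×65) = 25.137 kips/bolt; interior L_c = 2.8125 − 0.8125 = 2, R_n = 36.563 kips/bolt. φR_n = 0.75 × (2×25.137 + 6×36.563) = 202.2 kips.
Governing: min(222.7, 202.2) = 202.2 kips → bearing.

202.2 kips (bearing governs)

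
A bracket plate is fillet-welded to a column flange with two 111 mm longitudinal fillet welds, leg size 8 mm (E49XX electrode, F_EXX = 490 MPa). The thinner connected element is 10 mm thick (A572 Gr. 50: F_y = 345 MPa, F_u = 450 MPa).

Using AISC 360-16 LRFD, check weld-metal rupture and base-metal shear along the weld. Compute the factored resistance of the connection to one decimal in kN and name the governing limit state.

276.9 kN (weld metal governs)

Weld metal: throat = 0.707×8 = 5.656 mm, L = 2×111 = 222 mm. φR_n = 0.75 × 0.6 × 490 × 5.656 × 222 = 276.9 kN.
Base metal shear (10 mm plate): yield φR_n = 1.0×0.6×345×10×222 = 459.5 kN; rupture φR_n = 0.75×0.6×450×10×222 = 449.6 kN; take 449.6 kN (rupture).
Governing: min(276.9, 449.6) = 276.9 kN → weld metal.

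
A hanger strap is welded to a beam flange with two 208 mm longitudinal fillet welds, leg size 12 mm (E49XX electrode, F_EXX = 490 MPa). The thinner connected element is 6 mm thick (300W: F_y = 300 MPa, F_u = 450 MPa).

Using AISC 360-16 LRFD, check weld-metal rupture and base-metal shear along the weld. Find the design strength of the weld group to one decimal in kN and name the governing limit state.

449.3 kN (base-metal shear governs)

Weld metal: throat = 0.707×12 = 8.484 mm, L = 2×208 = 416 mm. φR_n = 0.75 × 0.6 × 490 × 8.484 × 416 = 778.2 kN.
Base metal shear (6 mm plate): yield φR_n = 1.0×0.6×300×6×416 = 449.3 kN; rupture φR_n = 0.75×0.6×450×6×416 = 505.4 kN; take 449.3 kN (yield).
Governing: min(778.2, 449.3) = 449.3 kN → base-metal shear.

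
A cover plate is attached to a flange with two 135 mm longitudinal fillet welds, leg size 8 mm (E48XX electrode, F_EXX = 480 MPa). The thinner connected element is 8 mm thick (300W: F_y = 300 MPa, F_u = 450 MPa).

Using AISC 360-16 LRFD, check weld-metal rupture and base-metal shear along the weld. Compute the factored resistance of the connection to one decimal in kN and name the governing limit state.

329.9 kN (weld metal governs)

Weld metal: throat = 0.707×8 = 5.656 mm, L = 2×135 = 270 mm. φR_n = 0.75 × 0.6 × 480 × 5.656 × 270 = 329.9 kN.
Base metal shear (8 mm plate): yield φR_n = 1.0×0.6×300×8×270 = 388.8 kN; rupture φR_n = 0.75×0.6×450×8×270 = 437.4 kN; take 388.8 kN (yield).
Governing: min(329.9, 388.8) = 329.9 kN → weld metal.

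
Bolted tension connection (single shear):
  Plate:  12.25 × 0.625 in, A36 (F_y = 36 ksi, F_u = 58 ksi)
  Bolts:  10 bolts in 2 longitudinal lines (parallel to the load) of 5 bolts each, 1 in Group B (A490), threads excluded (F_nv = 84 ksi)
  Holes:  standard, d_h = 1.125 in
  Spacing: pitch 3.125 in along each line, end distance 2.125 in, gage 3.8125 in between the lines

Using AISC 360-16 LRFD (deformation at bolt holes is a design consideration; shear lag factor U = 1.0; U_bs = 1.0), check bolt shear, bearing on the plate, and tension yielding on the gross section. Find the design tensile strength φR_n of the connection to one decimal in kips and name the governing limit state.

248.1 kips (gross-section yield governs)

Bolt shear: A_b = π(1)²/4 = 0.7854 in². φR_n = 0.75 × 84 × 0.7854 × 10 × 1 = 494.8 kips.
Bearing (0.625 in plate, F_u = 58 ksi): end bolts L_c = 2.125 − 1.125/2 = 1.5625, R_n = min(1.2×1.5625×0.625×58, 2.4×1×0.625×58) = 67.969 kips/bolt; interior L_c = 3.125 − 1.125 = 2, R_n = 87 kips/bolt. φR_n = 0.75 × (2×67.969 + 8×87) = 624.0 kips.
Tension yield (gross): A_g = 12.25×0.625 = 7.6563 in². φR_n = 0.90 × 36 × 7.6563 = 248.1 kips.
Governing: min(494.8, 624.0, 248.1) = 248.1 kips → gross-section yield.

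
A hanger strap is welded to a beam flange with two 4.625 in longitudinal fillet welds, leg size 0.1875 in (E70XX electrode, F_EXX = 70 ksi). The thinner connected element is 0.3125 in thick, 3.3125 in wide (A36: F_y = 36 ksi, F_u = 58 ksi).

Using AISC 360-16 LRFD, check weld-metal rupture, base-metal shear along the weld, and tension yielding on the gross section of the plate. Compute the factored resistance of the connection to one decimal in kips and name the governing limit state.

33.5 kips (gross-section yield governs)

Weld metal: throat = 0.707×0.1875 = 0.13256 in, L = 2×4.625 = 9.25 in. φR_n = 0.75 × 0.6 × 70 × 0.13256 × 9.25 = 38.6 kips.
Base metal shear (0.3125 in plate): yield φR_n = 1.0×0.6×36×0.3125×9.25 = 62.4 kips; rupture φR_n = 0.75×0.6×58×0.3125×9.25 = 75.4 kips; take 62.4 kips (yield).
Tension yield (gross): A_g = 3.3125×0.3125 = 1.0352 in². φR_n = 0.90 × 36 × 1.0352 = 33.5 kips.
Governing: min(38.6, 62.4, 33.5) = 33.5 kips → gross-section yield.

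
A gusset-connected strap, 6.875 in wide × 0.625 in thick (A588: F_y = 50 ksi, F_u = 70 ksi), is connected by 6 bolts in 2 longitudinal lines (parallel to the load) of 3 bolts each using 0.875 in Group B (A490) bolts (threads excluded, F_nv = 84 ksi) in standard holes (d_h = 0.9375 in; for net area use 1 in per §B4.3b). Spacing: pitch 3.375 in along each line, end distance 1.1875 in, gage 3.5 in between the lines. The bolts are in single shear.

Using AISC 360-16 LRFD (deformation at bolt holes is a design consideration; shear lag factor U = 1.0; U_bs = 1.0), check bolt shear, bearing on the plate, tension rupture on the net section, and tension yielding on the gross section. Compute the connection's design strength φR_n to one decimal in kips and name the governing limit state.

Bolt shear: A_b = π(0.875)²/4 = 0.60132 in². φR_n = 0.75 × 84 × 0.60132 × 6 × 1 = 227.3 kips.
Bearing (0.625 in plate, F_u = 70 ksi): end bolts L_c = 1.1875 − 0.9375/2 = 0.71875, R_n = min(1.2×0.71875×0.625×70, 2.4×0.875×0.625×70) = 37.734 kips/bolt; interior L_c = 3.375 − 0.9375 = 2.4375, R_n = 91.875 kips/bolt. φR_n = 0.75 × (2×37.734 + 4×91.875) = 332.2 kips.
Tension rupture (net): A_n = (6.875 − 2×1)×0.625 = 3.0469 in² (U = 1.0, A_e = A_n). φR_n = 0.75 × 70 × 3.0469 = 160.0 kips.
Tension yield (gross): A_g = 6.875×0.625 = 4.2969 in². φR_n = 0.90 × 50 × 4.2969 = 193.4 kips.
Governing: min(227.3, 332.2, 160.0, 193.4) = 160.0 kips → net-section rupture.

160.0 kips (net-section rupture governs)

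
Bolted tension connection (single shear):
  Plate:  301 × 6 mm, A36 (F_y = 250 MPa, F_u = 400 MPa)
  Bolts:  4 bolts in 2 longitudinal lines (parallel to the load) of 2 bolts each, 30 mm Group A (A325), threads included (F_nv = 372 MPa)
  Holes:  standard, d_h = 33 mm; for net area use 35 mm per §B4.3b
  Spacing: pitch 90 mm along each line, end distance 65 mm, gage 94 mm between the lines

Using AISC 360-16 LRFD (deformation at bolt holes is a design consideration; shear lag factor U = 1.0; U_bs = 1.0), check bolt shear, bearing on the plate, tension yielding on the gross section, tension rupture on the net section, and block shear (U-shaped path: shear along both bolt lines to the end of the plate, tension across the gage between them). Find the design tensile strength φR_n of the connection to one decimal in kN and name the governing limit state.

Bolt shear: A_b = π(30)²/4 = 706.86 mm². φR_n = 0.75 × 372 × 706.86 × 4 × 1 = 788.9 kN.
Bearing (6 mm plate, F_u = 400 MPa): end bolts L_c = 65 − 33/2 = 48.5, R_n = min(1.2×48.5×6×400, 2.4×30×6×400) = 139.68 kN/bolt; interior L_c = 90 − 33 = 57, R_n = 164.16 kN/bolt. φR_n = 0.75 × (2×139.68 + 2×164.16) = 455.8 kN.
Tension yield (gross): A_g = 301×6 = 1806 mm². φR_n = 0.90 × 250 × 1806 = 406.4 kN.
Tension rupture (net): A_n = (301 − 2×35)×6 = 1386 mm² (U = 1.0, A_e = A_n). φR_n = 0.75 × 400 × 1386 = 415.8 kN.
Block shear: shear path 2×[65+1×90] = 2×155 mm, A_gv = 1860, A_nv = 2×(155 − 1.5×35)×6 = 1230 mm²; tension across gage: (94 − 1×35)×6 = 354 mm². R_n = min(0.6×400×1230, 0.6×250×1860) + 1.0×400×354 = min(295.2, 279) + 141.6 = 420.6 kN. φR_n = 0.75 × 420.6 = 315.5 kN.
Governing: min(788.9, 455.8, 406.4, 415.8, 315.5) = 315.5 kN → block shear.

315.5 kN (block shear governs)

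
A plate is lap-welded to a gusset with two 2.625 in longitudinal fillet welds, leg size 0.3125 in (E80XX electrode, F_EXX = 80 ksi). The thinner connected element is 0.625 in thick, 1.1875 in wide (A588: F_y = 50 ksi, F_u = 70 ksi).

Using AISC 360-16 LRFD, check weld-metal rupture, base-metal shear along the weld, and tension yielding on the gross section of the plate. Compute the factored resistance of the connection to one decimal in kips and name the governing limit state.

Weld metal: throat = 0.707×0.3125 = 0.22094 in, L = 2×2.625 = 5.25 in. φR_n = 0.75 × 0.6 × 80 × 0.22094 × 5.25 = 41.8 kips.
Base metal shear (0.625 in plate): yield φR_n = 1.0×0.6×50×0.625×5.25 = 98.4 kips; rupture φR_n = 0.75×0.6×70×0.625×5.25 = 103.4 kips; take 98.4 kips (yield).
Tension yield (gross): A_g = 1.1875×0.625 = 0.74219 in². φR_n = 0.90 × 50 × 0.74219 = 33.4 kips.
Governing: min(41.8, 98.4, 33.4) = 33.4 kips → gross-section yield.

33.4 kips (gross-section yield governs)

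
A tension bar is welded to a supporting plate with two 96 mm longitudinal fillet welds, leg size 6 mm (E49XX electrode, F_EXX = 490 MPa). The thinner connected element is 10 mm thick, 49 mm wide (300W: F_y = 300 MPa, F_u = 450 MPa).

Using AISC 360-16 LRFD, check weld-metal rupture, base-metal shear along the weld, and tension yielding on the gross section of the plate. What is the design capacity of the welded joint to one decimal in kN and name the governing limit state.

Weld metal: throat = 0.707×6 = 4.242 mm, L = 2×96 = 192 mm. φR_n = 0.75 × 0.6 × 490 × 4.242 × 192 = 179.6 kN.
Base metal shear (10 mm plate): yield φR_n = 1.0×0.6×300×10×192 = 345.6 kN; rupture φR_n = 0.75×0.6×450×10×192 = 388.8 kN; take 345.6 kN (yield).
Tension yield (gross): A_g = 49×10 = 490 mm². φR_n = 0.90 × 300 × 490 = 132.3 kN.
Governing: min(179.6, 345.6, 132.3) = 132.3 kN → gross-section yield.

132.3 kN (gross-section yield governs)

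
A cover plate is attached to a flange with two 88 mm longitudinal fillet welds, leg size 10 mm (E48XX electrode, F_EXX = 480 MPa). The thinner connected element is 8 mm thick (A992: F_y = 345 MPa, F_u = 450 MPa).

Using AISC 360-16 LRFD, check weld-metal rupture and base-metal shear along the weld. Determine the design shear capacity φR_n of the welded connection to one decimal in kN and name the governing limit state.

268.8 kN (weld metal governs)

Weld metal: throat = 0.707×10 = 7.07 mm, L = 2×88 = 176 mm. φR_n = 0.75 × 0.6 × 480 × 7.07 × 176 = 268.8 kN.
Base metal shear (8 mm plate): yield φR_n = 1.0×0.6×345×8×176 = 291.5 kN; rupture φR_n = 0.75×0.6×450×8×176 = 285.1 kN; take 285.1 kN (rupture).
Governing: min(268.8, 285.1) = 268.8 kN → weld metal.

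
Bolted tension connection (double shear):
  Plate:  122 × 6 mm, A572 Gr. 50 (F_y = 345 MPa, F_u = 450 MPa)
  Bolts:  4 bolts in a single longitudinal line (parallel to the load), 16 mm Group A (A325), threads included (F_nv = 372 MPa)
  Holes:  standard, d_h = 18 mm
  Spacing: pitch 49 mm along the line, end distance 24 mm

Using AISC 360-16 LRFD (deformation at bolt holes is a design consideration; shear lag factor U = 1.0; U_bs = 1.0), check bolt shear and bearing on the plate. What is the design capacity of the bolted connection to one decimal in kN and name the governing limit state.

262.4 kN (bearing governs)

Bolt shear: A_b = π(16)²/4 = 201.06 mm². φR_n = 0.75 × 372 × 201.06 × 4 × 2 = 448.8 kN.
Bearing (6 mm plate, F_u = 450 MPa): end bolts L_c = 24 − 18/2 = 15, R_n = min(1.2×15×6×450, 2.4×16×6×450) = 48.6 kN/bolt; interior L_c = 49 − 18 = 31, R_n = 100.44 kN/bolt. φR_n = 0.75 × (1×48.6 + 3×100.44) = 262.4 kN.
Governing: min(448.8, 262.4) = 262.4 kN → bearing.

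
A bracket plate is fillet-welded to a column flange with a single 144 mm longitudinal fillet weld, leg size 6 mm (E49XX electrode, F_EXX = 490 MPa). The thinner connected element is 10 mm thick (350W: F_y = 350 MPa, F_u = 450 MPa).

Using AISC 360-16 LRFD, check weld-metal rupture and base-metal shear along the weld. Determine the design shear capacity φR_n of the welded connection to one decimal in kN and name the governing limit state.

Weld metal: throat = 0.707×6 = 4.242 mm, L = 144 mm. φR_n = 0.75 × 0.6 × 490 × 4.242 × 144 = 134.7 kN.
Base metal shear (10 mm plate): yield φR_n = 1.0×0.6×350×10×144 = 302.4 kN; rupture φR_n = 0.75×0.6×450×10×144 = 291.6 kN; take 291.6 kN (rupture).
Governing: min(134.7, 291.6) = 134.7 kN → weld metal.

134.7 kN (weld metal governs)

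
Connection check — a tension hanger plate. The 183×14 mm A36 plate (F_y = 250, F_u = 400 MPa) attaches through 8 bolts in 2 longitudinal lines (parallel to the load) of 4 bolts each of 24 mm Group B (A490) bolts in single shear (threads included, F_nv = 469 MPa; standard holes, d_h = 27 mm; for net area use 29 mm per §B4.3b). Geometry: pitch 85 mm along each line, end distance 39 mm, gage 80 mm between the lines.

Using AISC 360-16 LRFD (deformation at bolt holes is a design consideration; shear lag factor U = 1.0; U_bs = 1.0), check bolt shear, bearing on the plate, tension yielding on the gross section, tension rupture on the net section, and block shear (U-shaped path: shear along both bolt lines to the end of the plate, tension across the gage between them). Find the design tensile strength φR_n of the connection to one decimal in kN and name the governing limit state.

Bolt shear: A_b = π(24)²/4 = 452.39 mm². φR_n = 0.75 × 469 × 452.39 × 8 × 1 = 1273.0 kN.
Bearing (14 mm plate, F_u = 400 MPa): end bolts L_c = 39 − 27/2 = 25.5, R_n = min(1.2×25.5×14×400, 2.4×24×14×400) = 171.36 kN/bolt; interior L_c = 85 − 27 = 58, R_n = 322.56 kN/bolt. φR_n = 0.75 × (2×171.36 + 6×322.56) = 1708.6 kN.
Tension yield (gross): A_g = 183×14 = 2562 mm². φR_n = 0.90 × 250 × 2562 = 576.5 kN.
Tension rupture (net): A_n = (183 − 2×29)×14 = 1750 mm² (U = 1.0, A_e = A_n). φR_n = 0.75 × 400 × 1750 = 525.0 kN.
Block shear: shear path 2×[39+3×85] = 2×294 mm, A_gv = 8232, A_nv = 2×(294 − 3.5×29)×14 = 5390 mm²; tension across gage: (80 − 1×29)×14 = 714 mm². R_n = min(0.6×400×5390, 0.6×250×8232) + 1.0×400×714 = min(1293.6, 1234.8) + 285.6 = 1520.4 kN. φR_n = 0.75 × 1520.4 = 1140.3 kN.
Governing: min(1273.0, 1708.6, 576.5, 525.0, 1140.3) = 525.0 kN → net-section rupture.

525.0 kN (net-section rupture governs)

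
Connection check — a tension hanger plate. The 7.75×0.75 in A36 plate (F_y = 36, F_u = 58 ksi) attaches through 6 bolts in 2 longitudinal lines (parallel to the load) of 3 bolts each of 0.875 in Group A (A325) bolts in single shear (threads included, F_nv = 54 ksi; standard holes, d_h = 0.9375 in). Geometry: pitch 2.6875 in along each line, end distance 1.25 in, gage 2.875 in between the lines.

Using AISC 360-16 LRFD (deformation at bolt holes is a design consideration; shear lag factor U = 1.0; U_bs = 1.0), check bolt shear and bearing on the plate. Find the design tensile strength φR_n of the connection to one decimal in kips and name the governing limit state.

Bolt shear: A_b = π(0.875)²/4 = 0.60132 in². φR_n = 0.75 × 54 × 0.60132 × 6 × 1 = 146.1 kips.
Bearing (0.75 in plate, F_u = 58 ksi): end bolts L_c = 1.25 − 0.9375/2 = 0.78125, R_n = min(1.2×0.78125×0.75×58, 2.4×0.875×0.75×58) = 40.781 kips/bolt; interior L_c = 2.6875 − 0.9375 = 1.75, R_n = 91.35 kips/bolt. φR_n = 0.75 × (2×40.781 + 4×91.35) = 335.2 kips.
Governing: min(146.1, 335.2) = 146.1 kips → bolt shear.

146.1 kips (bolt shear governs)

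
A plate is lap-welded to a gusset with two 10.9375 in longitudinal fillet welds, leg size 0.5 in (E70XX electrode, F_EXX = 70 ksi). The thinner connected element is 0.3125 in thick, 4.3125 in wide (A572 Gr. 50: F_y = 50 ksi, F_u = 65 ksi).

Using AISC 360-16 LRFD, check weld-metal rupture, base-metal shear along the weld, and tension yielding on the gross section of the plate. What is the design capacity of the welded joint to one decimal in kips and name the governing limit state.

Weld metal: throat = 0.707×0.5 = 0.3535 in, L = 2×10.9375 = 21.875 in. φR_n = 0.75 × 0.6 × 70 × 0.3535 × 21.875 = 243.6 kips.
Base metal shear (0.3125 in plate): yield φR_n = 1.0×0.6×50×0.3125×21.875 = 205.1 kips; rupture φR_n = 0.75×0.6×65×0.3125×21.875 = 200.0 kips; take 200.0 kips (rupture).
Tension yield (gross): A_g = 4.3125×0.3125 = 1.3477 in². φR_n = 0.90 × 50 × 1.3477 = 60.6 kips.
Governing: min(243.6, 200.0, 60.6) = 60.6 kips → gross-section yield.

60.6 kips (gross-section yield governs)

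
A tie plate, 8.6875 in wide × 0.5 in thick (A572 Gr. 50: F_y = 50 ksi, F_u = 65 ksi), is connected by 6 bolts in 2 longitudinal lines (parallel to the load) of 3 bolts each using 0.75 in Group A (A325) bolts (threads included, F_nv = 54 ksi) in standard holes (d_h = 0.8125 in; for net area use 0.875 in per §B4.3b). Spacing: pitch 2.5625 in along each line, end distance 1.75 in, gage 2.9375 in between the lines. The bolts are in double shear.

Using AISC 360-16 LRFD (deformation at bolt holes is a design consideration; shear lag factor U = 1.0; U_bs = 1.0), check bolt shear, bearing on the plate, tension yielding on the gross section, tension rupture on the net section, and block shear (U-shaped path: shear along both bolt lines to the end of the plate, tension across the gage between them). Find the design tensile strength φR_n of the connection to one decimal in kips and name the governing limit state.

169.1 kips (net-section rupture governs)

Bolt shear: A_b = π(0.75)²/4 = 0.44179 in². φR_n = 0.75 × 54 × 0.44179 × 6 × 2 = 214.7 kips.
Bearing (0.5 in plate, F_u = 65 ksi): end bolts L_c = 1.75 − 0.8125/2 = 1.34375, R_n = min(1.2×1.34375×0.5×65, 2.4×0.75×0.5×65) = 52.406 kips/bolt; interior L_c = 2.5625 − 0.8125 = 1.75, R_n = 58.5 kips/bolt. φR_n = 0.75 × (2×52.406 + 4×58.5) = 254.1 kips.
Tension yield (gross): A_g = 8.6875×0.5 = 4.3438 in². φR_n = 0.90 × 50 × 4.3438 = 195.5 kips.
Tension rupture (net): A_n = (8.6875 − 2×0.875)×0.5 = 3.4688 in² (U = 1.0, A_e = A_n). φR_n = 0.75 × 65 × 3.4688 = 169.1 kips.
Block shear: shear path 2×[1.75+2×2.5625] = 2×6.875 in, A_gv = 6.875, A_nv = 2×(6.875 − 2.5×0.875)×0.5 = 4.6875 in²; tension across gage: (2.9375 − 1×0.875)×0.5 = 1.0313 in². R_n = min(0.6×65×4.6875, 0.6×50×6.875) + 1.0×65×1.0313 = min(182.81, 206.25) + 67.035 = 249.85 kips. φR_n = 0.75 × 249.85 = 187.4 kips.
Governing: min(214.7, 254.1, 195.5, 169.1, 187.4) = 169.1 kips → net-section rupture.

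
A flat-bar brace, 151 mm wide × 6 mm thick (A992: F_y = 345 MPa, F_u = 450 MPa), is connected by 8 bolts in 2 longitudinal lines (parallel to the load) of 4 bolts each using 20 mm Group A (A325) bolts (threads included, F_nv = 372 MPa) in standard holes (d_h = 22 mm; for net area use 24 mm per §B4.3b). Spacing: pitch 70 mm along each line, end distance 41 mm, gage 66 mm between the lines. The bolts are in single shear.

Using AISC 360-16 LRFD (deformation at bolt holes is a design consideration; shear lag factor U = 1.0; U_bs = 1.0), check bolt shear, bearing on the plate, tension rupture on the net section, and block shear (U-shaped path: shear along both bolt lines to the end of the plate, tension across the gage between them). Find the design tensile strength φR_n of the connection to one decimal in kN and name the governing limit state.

Bolt shear: A_b = π(20)²/4 = 314.16 mm². φR_n = 0.75 × 372 × 314.16 × 8 × 1 = 701.2 kN.
Bearing (6 mm plate, F_u = 450 MPa): end bolts L_c = 41 − 22/2 = 30, R_n = min(1.2×30×6×450, 2.4×20×6×450) = 97.2 kN/bolt; interior L_c = 70 − 22 = 48, R_n = 129.6 kN/bolt. φR_n = 0.75 × (2×97.2 + 6×129.6) = 729.0 kN.
Tension rupture (net): A_n = (151 − 2×24)×6 = 618 mm² (U = 1.0, A_e = A_n). φR_n = 0.75 × 450 × 618 = 208.6 kN.
Block shear: shear path 2×[41+3×70] = 2×251 mm, A_gv = 3012, A_nv = 2×(251 − 3.5×24)×6 = 2004 mm²; tension across gage: (66 − 1×24)×6 = 252 mm². R_n = min(0.6×450×2004, 0.6×345×3012) + 1.0×450×252 = min(541.08, 623.48) + 113.4 = 654.48 kN. φR_n = 0.75 × 654.48 = 490.9 kN.
Governing: min(701.2, 729.0, 208.6, 490.9) = 208.6 kN → net-section rupture.

208.6 kN (net-section rupture governs)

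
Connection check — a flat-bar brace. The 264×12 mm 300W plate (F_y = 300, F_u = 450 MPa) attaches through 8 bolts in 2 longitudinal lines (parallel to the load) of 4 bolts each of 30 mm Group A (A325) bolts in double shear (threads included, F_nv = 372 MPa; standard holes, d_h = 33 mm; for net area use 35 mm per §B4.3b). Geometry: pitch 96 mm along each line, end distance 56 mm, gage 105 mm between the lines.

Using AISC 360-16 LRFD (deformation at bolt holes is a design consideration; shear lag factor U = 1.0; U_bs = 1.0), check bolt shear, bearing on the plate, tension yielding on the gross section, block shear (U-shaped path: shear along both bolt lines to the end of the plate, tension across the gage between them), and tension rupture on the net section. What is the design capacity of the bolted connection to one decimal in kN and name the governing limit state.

785.7 kN (net-section rupture governs)

Bolt shear: A_b = π(30)²/4 = 706.86 mm². φR_n = 0.75 × 372 × 706.86 × 8 × 2 = 3155.4 kN.
Bearing (12 mm plate, F_u = 450 MPa): end bolts L_c = 56 − 33/2 = 39.5, R_n = min(1.2×39.5×12×450, 2.4×30×12×450) = 255.96 kN/bolt; interior L_c = 96 − 33 = 63, R_n = 388.8 kN/bolt. φR_n = 0.75 × (2×255.96 + 6×388.8) = 2133.5 kN.
Tension yield (gross): A_g = 264×12 = 3168 mm². φR_n = 0.90 × 300 × 3168 = 855.4 kN.
Block shear: shear path 2×[56+3×96] = 2×344 mm, A_gv = 8256, A_nv = 2×(344 − 3.5×35)×12 = 5316 mm²; tension across gage: (105 − 1×35)×12 = 840 mm². R_n = min(0.6×450×5316, 0.6×300×8256) + 1.0×450×840 = min(1435.3, 1486.1) + 378 = 1813.3 kN. φR_n = 0.75 × 1813.3 = 1360.0 kN.
Tension rupture (net): A_n = (264 − 2×35)×12 = 2328 mm² (U = 1.0, A_e = A_n). φR_n = 0.75 × 450 × 2328 = 785.7 kN.
Governing: min(3155.4, 2133.5, 855.4, 1360.0, 785.7) = 785.7 kN → net-section rupture.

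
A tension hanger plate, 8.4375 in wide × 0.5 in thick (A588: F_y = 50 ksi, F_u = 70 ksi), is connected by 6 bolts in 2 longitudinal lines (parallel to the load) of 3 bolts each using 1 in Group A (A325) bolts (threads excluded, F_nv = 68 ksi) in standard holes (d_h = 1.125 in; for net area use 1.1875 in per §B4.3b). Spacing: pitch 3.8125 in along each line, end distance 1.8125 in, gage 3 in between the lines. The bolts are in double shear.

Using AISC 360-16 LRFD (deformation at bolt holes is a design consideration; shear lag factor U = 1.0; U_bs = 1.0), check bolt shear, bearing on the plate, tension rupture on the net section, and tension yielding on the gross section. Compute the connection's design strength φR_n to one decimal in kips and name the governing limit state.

159.1 kips (net-section rupture governs)

Bolt shear: A_b = π(1)²/4 = 0.7854 in². φR_n = 0.75 × 68 × 0.7854 × 6 × 2 = 480.7 kips.
Bearing (0.5 in plate, F_u = 70 ksi): end bolts L_c = 1.8125 − 1.125/2 = 1.25, R_n = min(1.2×1.25×0.5×70, 2.4×1×0.5×70) = 52.5 kips/bolt; interior L_c = 3.8125 − 1.125 = 2.6875, R_n = 84 kips/bolt. φR_n = 0.75 × (2×52.5 + 4×84) = 330.8 kips.
Tension rupture (net): A_n = (8.4375 − 2×1.1875)×0.5 = 3.0313 in² (U = 1.0, A_e = A_n). φR_n = 0.75 × 70 × 3.0313 = 159.1 kips.
Tension yield (gross): A_g = 8.4375×0.5 = 4.2188 in². φR_n = 0.90 × 50 × 4.2188 = 189.8 kips.
Governing: min(480.7, 330.8, 159.1, 189.8) = 159.1 kips → net-section rupture.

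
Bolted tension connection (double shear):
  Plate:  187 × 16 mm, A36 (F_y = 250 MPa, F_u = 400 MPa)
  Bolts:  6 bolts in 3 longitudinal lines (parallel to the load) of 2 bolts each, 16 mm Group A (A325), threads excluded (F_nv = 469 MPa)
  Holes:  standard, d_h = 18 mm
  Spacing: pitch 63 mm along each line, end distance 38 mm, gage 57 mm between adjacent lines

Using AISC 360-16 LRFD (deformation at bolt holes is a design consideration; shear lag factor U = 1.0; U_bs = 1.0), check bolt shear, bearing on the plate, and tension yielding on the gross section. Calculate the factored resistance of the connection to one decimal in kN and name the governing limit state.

Bolt shear: A_b = π(16)²/4 = 201.06 mm². φR_n = 0.75 × 469 × 201.06 × 6 × 2 = 848.7 kN.
Bearing (16 mm plate, F_u = 400 MPa): end bolts L_c = 38 − 18/2 = 29, R_n = min(1.2×29×16×400, 2.4×16×16×400) = 222.72 kN/bolt; interior L_c = 63 − 18 = 45, R_n = 245.76 kN/bolt. φR_n = 0.75 × (3×222.72 + 3×245.76) = 1054.1 kN.
Tension yield (gross): A_g = 187×16 = 2992 mm². φR_n = 0.90 × 250 × 2992 = 673.2 kN.
Governing: min(848.7, 1054.1, 673.2) = 673.2 kN → gross-section yield.

673.2 kN (gross-section yield governs)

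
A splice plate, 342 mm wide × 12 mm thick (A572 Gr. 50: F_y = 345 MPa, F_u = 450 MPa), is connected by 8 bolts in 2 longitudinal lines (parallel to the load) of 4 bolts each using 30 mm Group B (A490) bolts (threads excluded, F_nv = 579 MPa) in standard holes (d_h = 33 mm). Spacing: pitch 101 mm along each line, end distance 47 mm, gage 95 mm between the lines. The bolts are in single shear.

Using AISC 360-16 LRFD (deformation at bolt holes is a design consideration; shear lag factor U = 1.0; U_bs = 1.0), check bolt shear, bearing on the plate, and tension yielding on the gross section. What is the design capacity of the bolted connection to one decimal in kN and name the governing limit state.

1274.3 kN (gross-section yield governs)

Bolt shear: A_b = π(30)²/4 = 706.86 mm². φR_n = 0.75 × 579 × 706.86 × 8 × 1 = 2455.6 kN.
Bearing (12 mm plate, F_u = 450 MPa): end bolts L_c = 47 − 33/2 = 30.5, R_n = min(1.2×30.5×12×450, 2.4×30×12×450) = 197.64 kN/bolt; interior L_c = 101 − 33 = 68, R_n = 388.8 kN/bolt. φR_n = 0.75 × (2×197.64 + 6×388.8) = 2046.1 kN.
Tension yield (gross): A_g = 342×12 = 4104 mm². φR_n = 0.90 × 345 × 4104 = 1274.3 kN.
Governing: min(2455.6, 2046.1, 1274.3) = 1274.3 kN → gross-section yield.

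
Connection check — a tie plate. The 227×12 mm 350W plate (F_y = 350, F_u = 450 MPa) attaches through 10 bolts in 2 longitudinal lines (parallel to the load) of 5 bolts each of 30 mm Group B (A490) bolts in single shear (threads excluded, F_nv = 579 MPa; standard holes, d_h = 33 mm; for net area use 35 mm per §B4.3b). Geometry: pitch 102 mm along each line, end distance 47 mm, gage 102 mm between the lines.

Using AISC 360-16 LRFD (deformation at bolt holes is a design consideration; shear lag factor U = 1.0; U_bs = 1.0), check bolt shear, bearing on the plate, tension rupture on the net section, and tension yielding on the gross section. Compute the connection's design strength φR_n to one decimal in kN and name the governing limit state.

Bolt shear: A_b = π(30)²/4 = 706.86 mm². φR_n = 0.75 × 579 × 706.86 × 10 × 1 = 3069.5 kN.
Bearing (12 mm plate, F_u = 450 MPa): end bolts L_c = 47 − 33/2 = 30.5, R_n = min(1.2×30.5×12×450, 2.4×30×12×450) = 197.64 kN/bolt; interior L_c = 102 − 33 = 69, R_n = 388.8 kN/bolt. φR_n = 0.75 × (2×197.64 + 8×388.8) = 2629.3 kN.
Tension rupture (net): A_n = (227 − 2×35)×12 = 1884 mm² (U = 1.0, A_e = A_n). φR_n = 0.75 × 450 × 1884 = 635.9 kN.
Tension yield (gross): A_g = 227×12 = 2724 mm². φR_n = 0.90 × 350 × 2724 = 858.1 kN.
Governing: min(3069.5, 2629.3, 635.9, 858.1) = 635.9 kN → net-section rupture.

635.9 kN (net-section rupture governs)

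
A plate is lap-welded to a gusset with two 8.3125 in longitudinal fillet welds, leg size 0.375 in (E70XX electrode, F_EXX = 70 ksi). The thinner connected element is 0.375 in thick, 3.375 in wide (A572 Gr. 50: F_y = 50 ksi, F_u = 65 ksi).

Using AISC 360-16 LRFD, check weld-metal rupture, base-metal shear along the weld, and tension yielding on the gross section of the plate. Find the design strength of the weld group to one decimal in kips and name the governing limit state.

57.0 kips (gross-section yield governs)

Weld metal: throat = 0.707×0.375 = 0.26513 in, L = 2×8.3125 = 16.625 in. φR_n = 0.75 × 0.6 × 70 × 0.26513 × 16.625 = 138.8 kips.
Base metal shear (0.375 in plate): yield φR_n = 1.0×0.6×50×0.375×16.625 = 187.0 kips; rupture φR_n = 0.75×0.6×65×0.375×16.625 = 182.4 kips; take 182.4 kips (rupture).
Tension yield (gross): A_g = 3.375×0.375 = 1.2656 in². φR_n = 0.90 × 50 × 1.2656 = 57.0 kips.
Governing: min(138.8, 182.4, 57.0) = 57.0 kips → gross-section yield.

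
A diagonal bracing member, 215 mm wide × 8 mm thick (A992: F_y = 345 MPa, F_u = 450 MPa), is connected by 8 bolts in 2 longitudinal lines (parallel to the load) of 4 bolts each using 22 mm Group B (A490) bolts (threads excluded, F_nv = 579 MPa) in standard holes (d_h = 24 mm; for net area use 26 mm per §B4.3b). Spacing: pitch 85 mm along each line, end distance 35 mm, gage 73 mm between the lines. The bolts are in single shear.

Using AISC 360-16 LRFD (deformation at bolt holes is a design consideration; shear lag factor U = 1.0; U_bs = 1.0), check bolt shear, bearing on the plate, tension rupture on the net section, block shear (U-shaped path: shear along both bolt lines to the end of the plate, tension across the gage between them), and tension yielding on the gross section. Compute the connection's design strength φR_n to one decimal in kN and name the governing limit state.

Bolt shear: A_b = π(22)²/4 = 380.13 mm². φR_n = 0.75 × 579 × 380.13 × 8 × 1 = 1320.6 kN.
Bearing (8 mm plate, F_u = 450 MPa): end bolts L_c = 35 − 24/2 = 23, R_n = min(1.2×23×8×450, 2.4×22×8×450) = 99.36 kN/bolt; interior L_c = 85 − 24 = 61, R_n = 190.08 kN/bolt. φR_n = 0.75 × (2×99.36 + 6×190.08) = 1004.4 kN.
Tension rupture (net): A_n = (215 − 2×26)×8 = 1304 mm² (U = 1.0, A_e = A_n). φR_n = 0.75 × 450 × 1304 = 440.1 kN.
Block shear: shear path 2×[35+3×85] = 2×290 mm, A_gv = 4640, A_nv = 2×(290 − 3.5×26)×8 = 3184 mm²; tension across gage: (73 − 1×26)×8 = 376 mm². R_n = min(0.6×450×3184, 0.6×345×4640) + 1.0×450×376 = min(859.68, 960.48) + 169.2 = 1028.9 kN. φR_n = 0.75 × 1028.9 = 771.7 kN.
Tension yield (gross): A_g = 215×8 = 1720 mm². φR_n = 0.90 × 345 × 1720 = 534.1 kN.
Governing: min(1320.6, 1004.4, 440.1, 771.7, 534.1) = 440.1 kN → net-section rupture.

440.1 kN (net-section rupture governs)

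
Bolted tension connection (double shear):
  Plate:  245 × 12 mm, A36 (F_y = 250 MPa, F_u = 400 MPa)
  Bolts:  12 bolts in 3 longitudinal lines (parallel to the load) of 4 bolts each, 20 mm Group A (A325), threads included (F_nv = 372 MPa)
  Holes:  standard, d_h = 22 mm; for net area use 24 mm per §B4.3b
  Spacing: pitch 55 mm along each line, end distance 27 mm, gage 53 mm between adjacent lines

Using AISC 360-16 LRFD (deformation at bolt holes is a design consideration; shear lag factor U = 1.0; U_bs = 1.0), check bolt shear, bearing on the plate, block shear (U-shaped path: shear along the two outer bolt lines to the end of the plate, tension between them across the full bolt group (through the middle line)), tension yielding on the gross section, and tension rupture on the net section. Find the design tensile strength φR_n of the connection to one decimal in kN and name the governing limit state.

Bolt shear: A_b = π(20)²/4 = 314.16 mm². φR_n = 0.75 × 372 × 314.16 × 12 × 2 = 2103.6 kN.
Bearing (12 mm plate, F_u = 400 MPa): end bolts L_c = 27 − 22/2 = 16, R_n = min(1.2×16×12×400, 2.4×20×12×400) = 92.16 kN/bolt; interior L_c = 55 − 22 = 33, R_n = 190.08 kN/bolt. φR_n = 0.75 × (3×92.16 + 9×190.08) = 1490.4 kN.
Block shear: shear path 2×[27+3×55] = 2×192 mm, A_gv = 4608, A_nv = 2×(192 − 3.5×24)×12 = 2592 mm²; tension across gage: (106 − 2×24)×12 = 696 mm². R_n = min(0.6×400×2592, 0.6×250×4608) + 1.0×400×696 = min(622.08, 691.2) + 278.4 = 900.48 kN. φR_n = 0.75 × 900.48 = 675.4 kN.
Tension yield (gross): A_g = 245×12 = 2940 mm². φR_n = 0.90 × 250 × 2940 = 661.5 kN.
Tension rupture (net): A_n = (245 − 3×24)×12 = 2076 mm² (U = 1.0, A_e = A_n). φR_n = 0.75 × 400 × 2076 = 622.8 kN.
Governing: min(2103.6, 1490.4, 675.4, 661.5, 622.8) = 622.8 kN → net-section rupture.

622.8 kN (net-section rupture governs)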